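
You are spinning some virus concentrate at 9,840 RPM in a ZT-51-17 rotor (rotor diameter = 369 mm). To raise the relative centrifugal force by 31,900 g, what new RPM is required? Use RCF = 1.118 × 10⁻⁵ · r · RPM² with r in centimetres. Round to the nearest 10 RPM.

N₂ ≈ 15860 RPM

r = 369 mm / 2 = 184.5 mm = 18.45 cm
Current RCF = 1.118 × 10⁻⁵ × 18.45 × (9840)² = 1.118 × 10⁻⁵ × 18.45 × 96,825,600 ≈ 19,972.3 × g
Target RCF = 19,972.3 + 31,900 = 51,872.3 × g
N² = 51,872.3 / (20.6271 × 10⁻⁵) = 251,476,456
N ≈ √251,476,456 ≈ 15,858.0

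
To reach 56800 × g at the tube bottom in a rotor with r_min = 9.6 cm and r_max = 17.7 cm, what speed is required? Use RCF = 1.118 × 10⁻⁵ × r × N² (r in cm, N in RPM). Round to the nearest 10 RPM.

N ≈ 16940 RPM

Use r_max = 17.7 cm.
56,800 = 1.118 × 10⁻⁵ × 17.7 × N²
N² = 56,800 / (19.7886 × 10⁻⁵) = 287,033,949
N ≈ √287,033,949 ≈ 16,942.1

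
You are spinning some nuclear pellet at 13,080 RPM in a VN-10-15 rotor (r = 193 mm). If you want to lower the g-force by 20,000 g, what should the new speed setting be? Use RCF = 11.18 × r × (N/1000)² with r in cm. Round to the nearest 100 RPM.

r = 193 mm = 19.3 cm
Current RCF = 11.18 × 19.3 × (13.08)² = 11.18 × 19.3 × 171.0864 ≈ 36,916 × g
Target RCF = 36,916 − 20,000 = 16,916 × g
(N/1000)² = 16,916 / 215.774 = 78.39684
N = 1000 × √78.39684 ≈ 8,854.2

≈ 8900 RPM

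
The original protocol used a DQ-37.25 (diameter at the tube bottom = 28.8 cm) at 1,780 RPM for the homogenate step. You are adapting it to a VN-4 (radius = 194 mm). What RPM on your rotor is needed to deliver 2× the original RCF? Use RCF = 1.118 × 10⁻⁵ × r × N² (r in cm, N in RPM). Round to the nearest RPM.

≈ 2169 RPM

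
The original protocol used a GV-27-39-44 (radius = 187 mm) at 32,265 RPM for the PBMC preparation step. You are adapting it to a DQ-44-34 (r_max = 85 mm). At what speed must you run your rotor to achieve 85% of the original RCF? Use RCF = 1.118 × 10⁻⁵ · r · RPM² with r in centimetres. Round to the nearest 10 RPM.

Original rotor: r = 187 mm = 18.7 cm
RCF = 1.118 × 10⁻⁵ × r × N²
RCF_original = 1.118 × 10⁻⁵ × 18.7 × (32265)² = 1.118 × 10⁻⁵ × 18.7 × 1,041,030,225 ≈ 217,644 × g
Target RCF = 0.85 × 217,644 ≈ 184,997.4 × g
Your rotor: r = 85 mm = 8.5 cm
184,997.4 = 1.118 × 10⁻⁵ × 8.5 × N²
N² = 184,997.4 / (9.503 × 10⁻⁵) = 1,946,726,297
N ≈ √1,946,726,297 ≈ 44,121.7

44120 RPM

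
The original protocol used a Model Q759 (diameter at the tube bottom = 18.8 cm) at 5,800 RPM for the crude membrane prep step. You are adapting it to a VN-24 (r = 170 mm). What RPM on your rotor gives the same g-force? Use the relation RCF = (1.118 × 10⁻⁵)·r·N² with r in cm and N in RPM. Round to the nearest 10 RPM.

4310 RPM

Original rotor: r = 18.8 / 2 = 9.4 cm
RCF = 1.118 × 10⁻⁵ × r × N²
RCF_original = 1.118 × 10⁻⁵ × 9.4 × (5800)² = 1.118 × 10⁻⁵ × 9.4 × 33,640,000 ≈ 3,535.3 × g
Your rotor: r = 170 mm = 17.0 cm
3,535.3 = 1.118 × 10⁻⁵ × 17 × N²
N² = 3,535.3 / (19.006 × 10⁻⁵) = 18,600,968
N ≈ √18,600,968 ≈ 4,312.9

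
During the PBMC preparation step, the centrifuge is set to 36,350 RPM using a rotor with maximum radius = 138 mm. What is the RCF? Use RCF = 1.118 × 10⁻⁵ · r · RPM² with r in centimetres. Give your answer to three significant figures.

204000 g

r = 138 mm = 13.8 cm
RCF = 1.118 × 10⁻⁵ × r × N²
RCF = 1.118 × 10⁻⁵ × 13.8 × (36350)² = 1.118 × 10⁻⁵ × 13.8 × 1,321,322,500 ≈ 203,858.9 × g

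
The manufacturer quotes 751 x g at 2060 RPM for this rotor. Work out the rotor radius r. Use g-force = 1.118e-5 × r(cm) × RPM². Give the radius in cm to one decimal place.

≈ 15.8 cm

RCF = 1.118 × 10⁻⁵ × r × N²
751 = 1.118 × 10⁻⁵ × r × (2060)²
r = 751 / (1.118 × 10⁻⁵ × 4,243,600) = 751 / 47.44345 ≈ 15.829 cm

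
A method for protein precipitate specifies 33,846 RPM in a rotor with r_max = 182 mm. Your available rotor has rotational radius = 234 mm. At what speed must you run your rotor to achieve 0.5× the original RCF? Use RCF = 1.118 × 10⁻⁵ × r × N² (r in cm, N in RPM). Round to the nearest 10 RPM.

≈ 21110 RPM

Original rotor: r = 182 mm = 18.2 cm
RCF_original = 1.118 × 10⁻⁵ × 18.2 × (33846)² = 1.118 × 10⁻⁵ × 18.2 × 1,145,551,716 ≈ 233,092.3 × g
Target RCF = 0.5 × 233,092.3 ≈ 116,546.1 × g
Your rotor: r = 234 mm = 23.4 cm
116,546.1 = 1.118 × 10⁻⁵ × 23.4 × N²
N² = 116,546.1 / (26.1612 × 10⁻⁵) = 445,492,179
N ≈ √445,492,179 ≈ 21,106.7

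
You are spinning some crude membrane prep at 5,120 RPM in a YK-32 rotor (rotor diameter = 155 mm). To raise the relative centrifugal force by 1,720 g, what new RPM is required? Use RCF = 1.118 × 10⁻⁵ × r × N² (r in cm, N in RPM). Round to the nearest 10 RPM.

≈ 6790 RPM

r = 155 mm / 2 = 77.5 mm = 7.75 cm
Current RCF = 1.118 × 10⁻⁵ × 7.75 × (5120)² = 1.118 × 10⁻⁵ × 7.75 × 26,214,400 ≈ 2,271.3 × g
Target RCF = 2,271.3 + 1,720 = 3,991.3 × g
N² = 3,991.3 / (8.6645 × 10⁻⁵) = 46,064,978
N ≈ √46,064,978 ≈ 6,787.1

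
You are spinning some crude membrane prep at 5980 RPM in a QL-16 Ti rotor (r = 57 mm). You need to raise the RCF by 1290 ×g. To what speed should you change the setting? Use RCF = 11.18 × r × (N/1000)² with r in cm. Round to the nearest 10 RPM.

r = 57 mm = 5.7 cm
Current RCF = 11.18 × 5.7 × (5.98)² = 11.18 × 5.7 × 35.7604 ≈ 2,278.9 × g
Target RCF = 2,278.9 + 1,290 = 3,568.9 × g
(N/1000)² = 3,568.9 / 63.726 = 56.00383
N = 1000 × √56.00383 ≈ 7,483.6

N₂ ≈ 7480 RPM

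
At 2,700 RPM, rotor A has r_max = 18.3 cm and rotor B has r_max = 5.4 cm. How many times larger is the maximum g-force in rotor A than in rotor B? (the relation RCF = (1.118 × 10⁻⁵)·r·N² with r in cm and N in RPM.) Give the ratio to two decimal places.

3.39

At fixed N, RCF ∝ r, so RCF_A/RCF_B = r_A/r_B = 18.3 / 5.4 = 3.3889.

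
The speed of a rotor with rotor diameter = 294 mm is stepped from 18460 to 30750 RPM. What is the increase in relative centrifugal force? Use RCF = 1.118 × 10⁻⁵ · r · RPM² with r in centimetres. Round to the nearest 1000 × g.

r = 294 mm / 2 = 147 mm = 14.7 cm
RCF₁ = 1.118 × 10⁻⁵ × 14.7 × (18460)² = 1.118 × 10⁻⁵ × 14.7 × 340,771,600 ≈ 56,004.4 × g
RCF₂ = 1.118 × 10⁻⁵ × 14.7 × (30750)² = 1.118 × 10⁻⁵ × 14.7 × 945,562,500 ≈ 155,399.4 × g
Increase = 155,399.4 − 56,004.4 = 99,395

≈ 99000 x g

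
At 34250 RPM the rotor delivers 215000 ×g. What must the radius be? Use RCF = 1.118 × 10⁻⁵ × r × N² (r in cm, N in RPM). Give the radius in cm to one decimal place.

215000 = 1.118 × 10⁻⁵ × r × (34250)²
r = 215000 / (1.118 × 10⁻⁵ × 1,173,062,500) = 215000 / 13114.84 ≈ 16.394 cm

≈ 16.4 cm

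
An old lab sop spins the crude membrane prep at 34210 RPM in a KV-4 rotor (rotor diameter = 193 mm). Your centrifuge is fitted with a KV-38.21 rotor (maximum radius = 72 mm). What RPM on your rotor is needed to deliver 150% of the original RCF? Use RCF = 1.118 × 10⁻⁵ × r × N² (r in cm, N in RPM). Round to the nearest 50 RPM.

≈ 48500 RPM

Original rotor: r = 193 mm / 2 = 96.5 mm = 9.65 cm
RCF = 1.118 × 10⁻⁵ × r × N²
RCF_original = 1.118 × 10⁻⁵ × 9.65 × (34210)² = 1.118 × 10⁻⁵ × 9.65 × 1,170,324,100 ≈ 126,262.8 × g
Target RCF = 1.5 × 126,262.8 ≈ 189,394.2 × g
Your rotor: r = 72 mm = 7.2 cm
189,394.2 = 1.118 × 10⁻⁵ × 7.2 × N²
N² = 189,394.2 / (8.0496 × 10⁻⁵) = 2,352,839,893
N ≈ √2,352,839,893 ≈ 48,506.1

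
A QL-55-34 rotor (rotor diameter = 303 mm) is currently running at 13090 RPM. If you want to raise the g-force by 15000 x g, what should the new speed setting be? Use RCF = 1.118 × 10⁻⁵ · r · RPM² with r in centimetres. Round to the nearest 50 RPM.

r = 303 mm / 2 = 151.5 mm = 15.15 cm
Current RCF = 1.118 × 10⁻⁵ × 15.15 × (13090)² = 1.118 × 10⁻⁵ × 15.15 × 171,348,100 ≈ 29,022.4 × g
Target RCF = 29,022.4 + 15,000 = 44,022.4 × g
N² = 44,022.4 / (16.9377 × 10⁻⁵) = 259,907,780
N ≈ √259,907,780 ≈ 16,121.7

≈ 16100 RPM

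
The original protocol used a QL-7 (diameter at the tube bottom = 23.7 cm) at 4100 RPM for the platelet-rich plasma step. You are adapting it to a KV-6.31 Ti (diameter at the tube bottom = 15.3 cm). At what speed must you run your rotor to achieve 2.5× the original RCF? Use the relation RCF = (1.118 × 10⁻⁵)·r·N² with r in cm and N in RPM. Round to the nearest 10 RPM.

Original rotor: r = 23.7 / 2 = 11.85 cm
RCF_original = 1.118 × 10⁻⁵ × 11.85 × (4100)² = 1.118 × 10⁻⁵ × 11.85 × 16,810,000 ≈ 2,227 × g
Target RCF = 2.5 × 2,227 ≈ 5,567.5 × g
Your rotor: r = 15.3 / 2 = 7.65 cm
5,567.5 = 1.118 × 10⁻⁵ × 7.65 × N²
N² = 5,567.5 / (8.5527 × 10⁻⁵) = 65,096,402
N ≈ √65,096,402 ≈ 8,068.2

8070 RPM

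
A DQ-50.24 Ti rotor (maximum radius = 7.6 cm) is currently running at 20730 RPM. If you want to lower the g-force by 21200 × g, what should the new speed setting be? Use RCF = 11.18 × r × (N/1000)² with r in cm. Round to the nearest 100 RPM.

Current RCF = 11.18 × 7.6 × (20.73)² = 11.18 × 7.6 × 429.7329 ≈ 36,513.5 × g
Target RCF = 36,513.5 − 21,200 = 15,313.5 × g
(N/1000)² = 15,313.5 / 84.968 = 180.2267
N = 1000 × √180.2267 ≈ 13,424.9

≈ 13400 RPM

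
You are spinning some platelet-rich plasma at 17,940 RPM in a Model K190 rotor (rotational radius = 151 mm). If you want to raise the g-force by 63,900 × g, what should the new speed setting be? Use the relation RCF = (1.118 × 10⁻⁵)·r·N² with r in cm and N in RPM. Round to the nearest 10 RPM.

r = 151 mm = 15.1 cm
Current RCF = 1.118 × 10⁻⁵ × 15.1 × (17940)² = 1.118 × 10⁻⁵ × 15.1 × 321,843,600 ≈ 54,333 × g
Target RCF = 54,333 + 63,900 = 118,233 × g
N² = 118,233 / (16.8818 × 10⁻⁵) = 700,357,782
N ≈ √700,357,782 ≈ 26,464.3

26460 RPM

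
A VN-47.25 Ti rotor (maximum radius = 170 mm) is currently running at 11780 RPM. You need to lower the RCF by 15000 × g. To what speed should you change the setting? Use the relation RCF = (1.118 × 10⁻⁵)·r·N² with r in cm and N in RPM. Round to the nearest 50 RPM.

N₂ ≈ 7750 RPM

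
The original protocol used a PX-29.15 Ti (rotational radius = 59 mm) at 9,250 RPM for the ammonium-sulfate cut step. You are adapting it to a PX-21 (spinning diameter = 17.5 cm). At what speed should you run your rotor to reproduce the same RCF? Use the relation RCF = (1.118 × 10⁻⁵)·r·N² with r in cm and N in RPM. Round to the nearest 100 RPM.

Original rotor: r = 59 mm = 5.9 cm
RCF_original = 1.118 × 10⁻⁵ × 5.9 × (9250)² = 1.118 × 10⁻⁵ × 5.9 × 85,562,500 ≈ 5,643.9 × g
Your rotor: r = 17.5 / 2 = 8.75 cm
5,643.9 = 1.118 × 10⁻⁵ × 8.75 × N²
N² = 5,643.9 / (9.7825 × 10⁻⁵) = 57,693,841
N ≈ √57,693,841 ≈ 7,595.6

7600 RPM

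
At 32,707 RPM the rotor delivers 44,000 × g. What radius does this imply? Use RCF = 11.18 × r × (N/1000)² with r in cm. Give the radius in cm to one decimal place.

3.7 cm

RCF = 11.18 × r × (N/1000)²
44000 = 11.18 × r × (32.707)²
r = 44000 / (11.18 × 1069.747849) = 44000 / 11959.78 ≈ 3.679 cm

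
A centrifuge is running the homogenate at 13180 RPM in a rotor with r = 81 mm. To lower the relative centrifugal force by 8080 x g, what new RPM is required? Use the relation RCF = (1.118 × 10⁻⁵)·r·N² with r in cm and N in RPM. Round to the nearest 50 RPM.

r = 81 mm = 8.1 cm
Current RCF = 1.118 × 10⁻⁵ × 8.1 × (13180)² = 1.118 × 10⁻⁵ × 8.1 × 173,712,400 ≈ 15,731 × g
Target RCF = 15,731 − 8,080 = 7,651 × g
N² = 7,651 / (9.0558 × 10⁻⁵) = 84,487,290
N ≈ √84,487,290 ≈ 9,191.7

≈ 9200 RPM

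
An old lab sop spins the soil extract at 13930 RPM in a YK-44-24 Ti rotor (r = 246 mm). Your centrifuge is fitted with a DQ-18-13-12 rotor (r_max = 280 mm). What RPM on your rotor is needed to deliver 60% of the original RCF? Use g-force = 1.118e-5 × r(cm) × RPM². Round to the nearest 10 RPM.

Original rotor: r = 246 mm = 24.6 cm
RCF_original = 1.118 × 10⁻⁵ × 24.6 × (13930)² = 1.118 × 10⁻⁵ × 24.6 × 194,044,900 ≈ 53,367.8 × g
Target RCF = 0.6 × 53,367.8 ≈ 32,020.7 × g
Your rotor: r = 280 mm = 28.0 cm
32,020.7 = 1.118 × 10⁻⁵ × 28 × N²
N² = 32,020.7 / (31.304 × 10⁻⁵) = 102,289,484
N ≈ √102,289,484 ≈ 10,113.8

10110 RPM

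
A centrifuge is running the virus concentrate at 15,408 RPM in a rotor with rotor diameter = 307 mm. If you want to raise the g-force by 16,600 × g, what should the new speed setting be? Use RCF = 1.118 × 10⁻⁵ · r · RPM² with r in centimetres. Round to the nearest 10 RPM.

≈ 18280 RPM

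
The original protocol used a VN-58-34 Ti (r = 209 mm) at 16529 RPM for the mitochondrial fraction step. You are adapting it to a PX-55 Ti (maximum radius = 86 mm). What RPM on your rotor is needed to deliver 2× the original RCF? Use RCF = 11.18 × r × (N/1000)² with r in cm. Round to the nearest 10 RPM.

Original rotor: r = 209 mm = 20.9 cm
RCF_original = 11.18 × 20.9 × (16.529)² = 11.18 × 20.9 × 273.207841 ≈ 63,838.3 × g
Target RCF = 2 × 63,838.3 ≈ 127,676.6 × g
Your rotor: r = 86 mm = 8.6 cm
127,676.6 = 11.18 × 8.6 × (N/1000)²
(N/1000)² = 127,676.6 / 96.148 = 1327.917
N = 1000 × √1327.917 ≈ 36,440.6

≈ 36440 RPM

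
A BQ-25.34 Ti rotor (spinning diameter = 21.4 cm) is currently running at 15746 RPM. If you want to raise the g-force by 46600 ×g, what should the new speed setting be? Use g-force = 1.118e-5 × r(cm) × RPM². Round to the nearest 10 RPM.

N₂ ≈ 25250 RPM

r = 21.4 / 2 = 10.7 cm
Current RCF = 1.118 × 10⁻⁵ × 10.7 × (15746)² = 1.118 × 10⁻⁵ × 10.7 × 247,936,516 ≈ 29,659.7 × g
Target RCF = 29,659.7 + 46,600 = 76,259.7 × g
N² = 76,259.7 / (11.9626 × 10⁻⁵) = 637,484,326
N ≈ √637,484,326 ≈ 25,248.5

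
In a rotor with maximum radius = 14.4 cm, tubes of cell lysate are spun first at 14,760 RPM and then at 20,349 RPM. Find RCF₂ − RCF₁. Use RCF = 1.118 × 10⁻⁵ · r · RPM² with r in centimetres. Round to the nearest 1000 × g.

RCF₁ = 1.118 × 10⁻⁵ × 14.4 × (14760)² = 1.118 × 10⁻⁵ × 14.4 × 217,857,600 ≈ 35,073.3 × g
RCF₂ = 1.118 × 10⁻⁵ × 14.4 × (20349)² = 1.118 × 10⁻⁵ × 14.4 × 414,081,801 ≈ 66,663.9 × g
Increase = 66,663.9 − 35,073.3 = 31,590.6

≈ 32000 × g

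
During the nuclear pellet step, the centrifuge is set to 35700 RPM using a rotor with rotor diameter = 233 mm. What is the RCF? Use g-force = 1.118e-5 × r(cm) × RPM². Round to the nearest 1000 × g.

166000 × g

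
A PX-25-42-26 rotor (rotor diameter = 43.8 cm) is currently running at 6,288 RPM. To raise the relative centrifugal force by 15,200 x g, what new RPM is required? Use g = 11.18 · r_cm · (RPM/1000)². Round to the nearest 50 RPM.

r = 43.8 / 2 = 21.9 cm
Current RCF = 11.18 × 21.9 × (6.288)² = 11.18 × 21.9 × 39.538944 ≈ 9,680.8 × g
Target RCF = 9,680.8 + 15,200 = 24,880.8 × g
(N/1000)² = 24,880.8 / 244.842 = 101.6198
N = 1000 × √101.6198 ≈ 10,080.7

N₂ ≈ 10100 RPM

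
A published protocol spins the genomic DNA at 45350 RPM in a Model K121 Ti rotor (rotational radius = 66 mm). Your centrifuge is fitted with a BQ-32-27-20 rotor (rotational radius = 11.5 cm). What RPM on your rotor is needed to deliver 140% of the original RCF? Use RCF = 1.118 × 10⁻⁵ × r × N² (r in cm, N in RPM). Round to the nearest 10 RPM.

Original rotor: r = 66 mm = 6.6 cm
RCF = 1.118 × 10⁻⁵ × r × N²
RCF_original = 1.118 × 10⁻⁵ × 6.6 × (45350)² = 1.118 × 10⁻⁵ × 6.6 × 2,056,622,500 ≈ 151,754.1 × g
Target RCF = 1.4 × 151,754.1 ≈ 212,455.7 × g
212,455.7 = 1.118 × 10⁻⁵ × 11.5 × N²
N² = 212,455.7 / (12.857 × 10⁻⁵) = 1,652,451,583
N ≈ √1,652,451,583 ≈ 40,650.4

≈ 40650 RPM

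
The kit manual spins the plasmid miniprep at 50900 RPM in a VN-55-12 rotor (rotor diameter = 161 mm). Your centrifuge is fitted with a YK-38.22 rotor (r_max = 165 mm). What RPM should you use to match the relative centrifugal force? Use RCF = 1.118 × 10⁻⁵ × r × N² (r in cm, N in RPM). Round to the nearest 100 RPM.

Original rotor: r = 161 mm / 2 = 80.5 mm = 8.05 cm
RCF_original = 1.118 × 10⁻⁵ × 8.05 × (50900)² = 1.118 × 10⁻⁵ × 8.05 × 2,590,810,000 ≈ 233,170.3 × g
Your rotor: r = 165 mm = 16.5 cm
233,170.3 = 1.118 × 10⁻⁵ × 16.5 × N²
N² = 233,170.3 / (18.447 × 10⁻⁵) = 1,264,001,193
N ≈ √1,264,001,193 ≈ 35,552.8

35600 RPM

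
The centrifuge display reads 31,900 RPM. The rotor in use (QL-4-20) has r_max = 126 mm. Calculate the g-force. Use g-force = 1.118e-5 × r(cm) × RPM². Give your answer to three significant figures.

RCF ≈ 143000 × g

r = 126 mm = 12.6 cm
RCF = 1.118 × 10⁻⁵ × 12.6 × (31900)² = 1.118 × 10⁻⁵ × 12.6 × 1,017,610,000 ≈ 143,348.7 × g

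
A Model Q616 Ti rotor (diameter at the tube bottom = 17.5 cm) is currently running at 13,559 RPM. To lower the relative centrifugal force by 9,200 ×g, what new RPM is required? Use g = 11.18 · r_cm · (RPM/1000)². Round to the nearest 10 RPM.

9480 RPM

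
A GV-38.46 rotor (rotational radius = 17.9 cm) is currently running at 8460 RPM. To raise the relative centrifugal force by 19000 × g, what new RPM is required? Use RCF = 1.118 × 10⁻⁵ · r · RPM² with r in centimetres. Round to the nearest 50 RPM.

Current RCF = 1.118 × 10⁻⁵ × 17.9 × (8460)² = 1.118 × 10⁻⁵ × 17.9 × 71,571,600 ≈ 14,323.1 × g
Target RCF = 14,323.1 + 19,000 = 33,323.1 × g
N² = 33,323.1 / (20.0122 × 10⁻⁵) = 166,513,927
N ≈ √166,513,927 ≈ 12,904.0

12900 RPM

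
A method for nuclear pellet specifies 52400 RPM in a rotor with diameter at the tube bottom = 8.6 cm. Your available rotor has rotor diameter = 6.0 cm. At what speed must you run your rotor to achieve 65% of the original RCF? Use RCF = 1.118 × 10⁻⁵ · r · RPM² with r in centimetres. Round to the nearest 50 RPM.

50600 RPM

Original rotor: r = 8.6 / 2 = 4.3 cm
RCF = 1.118 × 10⁻⁵ × r × N²
RCF_original = 1.118 × 10⁻⁵ × 4.3 × (52400)² = 1.118 × 10⁻⁵ × 4.3 × 2,745,760,000 ≈ 131,999.7 × g
Target RCF = 0.65 × 131,999.7 ≈ 85,799.8 × g
Your rotor: r = 6.0 / 2 = 3 cm
85,799.8 = 1.118 × 10⁻⁵ × 3 × N²
N² = 85,799.8 / (3.354 × 10⁻⁵) = 2,558,133,572
N ≈ √2,558,133,572 ≈ 50,578.0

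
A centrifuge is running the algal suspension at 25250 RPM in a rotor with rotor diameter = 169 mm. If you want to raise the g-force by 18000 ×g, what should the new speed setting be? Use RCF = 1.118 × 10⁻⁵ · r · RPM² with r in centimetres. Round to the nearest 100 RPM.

N₂ ≈ 28800 RPM

r = 169 mm / 2 = 84.5 mm = 8.45 cm
Current RCF = 1.118 × 10⁻⁵ × 8.45 × (25250)² = 1.118 × 10⁻⁵ × 8.45 × 637,562,500 ≈ 60,231.2 × g
Target RCF = 60,231.2 + 18,000 = 78,231.2 × g
N² = 78,231.2 / (9.4471 × 10⁻⁵) = 828,097,511
N ≈ √828,097,511 ≈ 28,776.7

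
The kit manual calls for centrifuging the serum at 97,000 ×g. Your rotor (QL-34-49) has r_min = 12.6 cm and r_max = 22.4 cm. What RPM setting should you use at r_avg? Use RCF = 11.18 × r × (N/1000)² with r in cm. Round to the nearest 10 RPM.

≈ 22270 RPM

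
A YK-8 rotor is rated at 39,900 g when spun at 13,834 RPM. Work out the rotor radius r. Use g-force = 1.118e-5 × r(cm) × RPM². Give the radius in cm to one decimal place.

r ≈ 18.6 cm

39900 = 1.118 × 10⁻⁵ × r × (13834)²
r = 39900 / (1.118 × 10⁻⁵ × 191,379,556) = 39900 / 2139.623 ≈ 18.648 cm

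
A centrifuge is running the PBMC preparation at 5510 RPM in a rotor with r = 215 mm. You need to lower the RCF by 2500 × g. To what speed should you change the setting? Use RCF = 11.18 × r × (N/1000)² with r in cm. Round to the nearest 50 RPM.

r = 215 mm = 21.5 cm
Current RCF = 11.18 × 21.5 × (5.51)² = 11.18 × 21.5 × 30.3601 ≈ 7,297.7 × g
Target RCF = 7,297.7 − 2,500 = 4,797.7 × g
(N/1000)² = 4,797.7 / 240.37 = 19.95965
N = 1000 × √19.95965 ≈ 4,467.6

4450 RPM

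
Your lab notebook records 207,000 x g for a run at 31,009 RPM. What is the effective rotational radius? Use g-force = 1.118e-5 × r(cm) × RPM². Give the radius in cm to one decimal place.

207000 = 1.118 × 10⁻⁵ × r × (31009)²
r = 207000 / (1.118 × 10⁻⁵ × 961,558,081) = 207000 / 10750.22 ≈ 19.255 cm

19.3 cm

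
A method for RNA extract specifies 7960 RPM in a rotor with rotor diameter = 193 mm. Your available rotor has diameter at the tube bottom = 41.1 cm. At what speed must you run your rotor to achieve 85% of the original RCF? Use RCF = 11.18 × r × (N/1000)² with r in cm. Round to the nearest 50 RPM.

≈ 5050 RPM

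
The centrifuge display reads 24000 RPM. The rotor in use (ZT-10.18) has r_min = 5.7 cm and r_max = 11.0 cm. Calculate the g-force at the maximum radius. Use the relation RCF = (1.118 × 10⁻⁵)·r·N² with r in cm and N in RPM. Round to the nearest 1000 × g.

Use r_max = 11.0 cm.
RCF = 1.118 × 10⁻⁵ × 11 × (24000)² = 1.118 × 10⁻⁵ × 11 × 576,000,000 ≈ 70,836.5 × g

≈ 71000 × g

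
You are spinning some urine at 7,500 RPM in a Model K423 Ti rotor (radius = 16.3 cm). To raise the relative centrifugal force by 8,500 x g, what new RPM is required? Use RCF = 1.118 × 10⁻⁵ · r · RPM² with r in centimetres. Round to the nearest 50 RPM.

≈ 10150 RPM

Current RCF = 1.118 × 10⁻⁵ × 16.3 × (7500)² = 1.118 × 10⁻⁵ × 16.3 × 56,250,000 ≈ 10,250.7 × g
Target RCF = 10,250.7 + 8,500 = 18,750.7 × g
N² = 18,750.7 / (18.2234 × 10⁻⁵) = 102,893,532
N ≈ √102,893,532 ≈ 10,143.6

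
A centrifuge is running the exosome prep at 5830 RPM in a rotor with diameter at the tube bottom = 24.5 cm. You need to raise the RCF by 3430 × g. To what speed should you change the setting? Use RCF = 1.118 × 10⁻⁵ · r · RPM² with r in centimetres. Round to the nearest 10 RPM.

N₂ ≈ 7680 RPM

r = 24.5 / 2 = 12.25 cm
Current RCF = 1.118 × 10⁻⁵ × 12.25 × (5830)² = 1.118 × 10⁻⁵ × 12.25 × 33,988,900 ≈ 4,654.9 × g
Target RCF = 4,654.9 + 3,430 = 8,084.9 × g
N² = 8,084.9 / (13.6955 × 10⁻⁵) = 59,033,259
N ≈ √59,033,259 ≈ 7,683.3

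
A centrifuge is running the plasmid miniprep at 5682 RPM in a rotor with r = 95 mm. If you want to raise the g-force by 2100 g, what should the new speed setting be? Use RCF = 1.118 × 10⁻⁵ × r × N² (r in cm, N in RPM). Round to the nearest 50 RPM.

N₂ ≈ 7200 RPM

r = 95 mm = 9.5 cm
Current RCF = 1.118 × 10⁻⁵ × 9.5 × (5682)² = 1.118 × 10⁻⁵ × 9.5 × 32,285,124 ≈ 3,429 × g
Target RCF = 3,429 + 2,100 = 5,529 × g
N² = 5,529 / (10.621 × 10⁻⁵) = 52,057,245
N ≈ √52,057,245 ≈ 7,215.1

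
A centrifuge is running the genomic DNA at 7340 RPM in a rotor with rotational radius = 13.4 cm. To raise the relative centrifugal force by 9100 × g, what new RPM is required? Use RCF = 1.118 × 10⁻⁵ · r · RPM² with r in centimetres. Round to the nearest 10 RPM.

≈ 10710 RPM

Current RCF = 1.118 × 10⁻⁵ × 13.4 × (7340)² = 1.118 × 10⁻⁵ × 13.4 × 53,875,600 ≈ 8,071.2 × g
Target RCF = 8,071.2 + 9,100 = 17,171.2 × g
N² = 17,171.2 / (14.9812 × 10⁻⁵) = 114,618,322
N ≈ √114,618,322 ≈ 10,706.0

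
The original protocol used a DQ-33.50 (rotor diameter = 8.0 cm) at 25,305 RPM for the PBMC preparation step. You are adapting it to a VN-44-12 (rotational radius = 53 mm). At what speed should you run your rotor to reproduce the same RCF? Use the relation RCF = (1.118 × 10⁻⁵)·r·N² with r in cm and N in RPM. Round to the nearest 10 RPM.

Original rotor: r = 8.0 / 2 = 4 cm
RCF = 1.118 × 10⁻⁵ × r × N²
RCF_original = 1.118 × 10⁻⁵ × 4 × (25305)² = 1.118 × 10⁻⁵ × 4 × 640,343,025 ≈ 28,636.1 × g
Your rotor: r = 53 mm = 5.3 cm
28,636.1 = 1.118 × 10⁻⁵ × 5.3 × N²
N² = 28,636.1 / (5.9254 × 10⁻⁵) = 483,277,078
N ≈ √483,277,078 ≈ 21,983.6

21980 RPM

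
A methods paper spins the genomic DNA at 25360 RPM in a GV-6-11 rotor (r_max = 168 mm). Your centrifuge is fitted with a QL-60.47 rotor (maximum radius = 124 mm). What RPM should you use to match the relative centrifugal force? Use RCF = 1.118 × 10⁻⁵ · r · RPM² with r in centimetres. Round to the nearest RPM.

≈ 29518 RPM

Original rotor: r = 168 mm = 16.8 cm
RCF_original = 1.118 × 10⁻⁵ × 16.8 × (25360)² = 1.118 × 10⁻⁵ × 16.8 × 643,129,600 ≈ 120,795.2 × g
Your rotor: r = 124 mm = 12.4 cm
120,795.2 = 1.118 × 10⁻⁵ × 12.4 × N²
N² = 120,795.2 / (13.8632 × 10⁻⁵) = 871,337,065
N ≈ √871,337,065 ≈ 29,518.4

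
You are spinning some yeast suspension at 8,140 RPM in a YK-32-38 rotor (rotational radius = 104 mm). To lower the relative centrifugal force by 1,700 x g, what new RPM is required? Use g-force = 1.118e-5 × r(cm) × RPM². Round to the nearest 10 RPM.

7190 RPM

r = 104 mm = 10.4 cm
Current RCF = 1.118 × 10⁻⁵ × 10.4 × (8140)² = 1.118 × 10⁻⁵ × 10.4 × 66,259,600 ≈ 7,704.1 × g
Target RCF = 7,704.1 − 1,700 = 6,004.1 × g
N² = 6,004.1 / (11.6272 × 10⁻⁵) = 51,638,400
N ≈ √51,638,400 ≈ 7,186.0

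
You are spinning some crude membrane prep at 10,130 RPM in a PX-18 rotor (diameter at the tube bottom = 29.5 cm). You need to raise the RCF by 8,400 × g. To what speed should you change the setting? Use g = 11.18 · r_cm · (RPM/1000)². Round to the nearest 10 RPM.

N₂ ≈ 12390 RPM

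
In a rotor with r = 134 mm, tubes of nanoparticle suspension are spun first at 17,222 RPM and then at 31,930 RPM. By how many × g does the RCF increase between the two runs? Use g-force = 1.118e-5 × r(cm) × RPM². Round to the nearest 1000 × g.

≈ 108000 × g

r = 134 mm = 13.4 cm
RCF₁ = 1.118 × 10⁻⁵ × 13.4 × (17222)² = 1.118 × 10⁻⁵ × 13.4 × 296,597,284 ≈ 44,433.8 × g
RCF₂ = 1.118 × 10⁻⁵ × 13.4 × (31930)² = 1.118 × 10⁻⁵ × 13.4 × 1,019,524,900 ≈ 152,737.1 × g
Increase = 152,737.1 − 44,433.8 = 108,303.3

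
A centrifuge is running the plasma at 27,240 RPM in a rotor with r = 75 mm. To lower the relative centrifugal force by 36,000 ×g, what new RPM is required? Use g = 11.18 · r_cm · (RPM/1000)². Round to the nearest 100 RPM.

≈ 17700 RPM

r = 75 mm = 7.5 cm
Current RCF = 11.18 × 7.5 × (27.24)² = 11.18 × 7.5 × 742.0176 ≈ 62,218.2 × g
Target RCF = 62,218.2 − 36,000 = 26,218.2 × g
(N/1000)² = 26,218.2 / 83.85 = 312.6798
N = 1000 × √312.6798 ≈ 17,682.8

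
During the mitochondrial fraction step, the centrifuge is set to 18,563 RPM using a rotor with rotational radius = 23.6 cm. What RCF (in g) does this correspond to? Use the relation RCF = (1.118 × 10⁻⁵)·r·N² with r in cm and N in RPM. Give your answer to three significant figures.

RCF ≈ 90900 g

RCF = 1.118 × 10⁻⁵ × r × N²
RCF = 1.118 × 10⁻⁵ × 23.6 × (18563)² = 1.118 × 10⁻⁵ × 23.6 × 344,584,969 ≈ 90,918.1 × g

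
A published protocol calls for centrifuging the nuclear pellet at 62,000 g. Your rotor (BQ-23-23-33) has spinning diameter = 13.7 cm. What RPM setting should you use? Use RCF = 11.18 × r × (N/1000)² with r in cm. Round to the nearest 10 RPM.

r = 13.7 / 2 = 6.85 cm
62,000 = 11.18 × 6.85 × (N/1000)²
(N/1000)² = 62,000 / 76.583 = 809.5791
N = 1000 × √809.5791 ≈ 28,453.1

28450 RPM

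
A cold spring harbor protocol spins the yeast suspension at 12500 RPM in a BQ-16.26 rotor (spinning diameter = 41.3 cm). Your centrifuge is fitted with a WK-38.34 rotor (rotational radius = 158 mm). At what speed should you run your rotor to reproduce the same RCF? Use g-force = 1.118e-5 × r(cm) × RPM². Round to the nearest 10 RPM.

Original rotor: r = 41.3 / 2 = 20.65 cm
RCF = 1.118 × 10⁻⁵ × r × N²
RCF_original = 1.118 × 10⁻⁵ × 20.65 × (12500)² = 1.118 × 10⁻⁵ × 20.65 × 156,250,000 ≈ 36,073 × g
Your rotor: r = 158 mm = 15.8 cm
36,073 = 1.118 × 10⁻⁵ × 15.8 × N²
N² = 36,073 / (17.6644 × 10⁻⁵) = 204,212,993
N ≈ √204,212,993 ≈ 14,290.3

14290 RPM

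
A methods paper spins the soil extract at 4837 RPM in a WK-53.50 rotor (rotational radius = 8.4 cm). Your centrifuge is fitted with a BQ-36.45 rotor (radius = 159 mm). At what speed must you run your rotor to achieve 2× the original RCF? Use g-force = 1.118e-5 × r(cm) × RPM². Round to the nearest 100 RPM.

≈ 5000 RPM

RCF = 1.118 × 10⁻⁵ × r × N²
RCF_original = 1.118 × 10⁻⁵ × 8.4 × (4837)² = 1.118 × 10⁻⁵ × 8.4 × 23,396,569 ≈ 2,197.2 × g
Target RCF = 2 × 2,197.2 ≈ 4,394.4 × g
Your rotor: r = 159 mm = 15.9 cm
4,394.4 = 1.118 × 10⁻⁵ × 15.9 × N²
N² = 4,394.4 / (17.7762 × 10⁻⁵) = 24,720,694
N ≈ √24,720,694 ≈ 4,972.0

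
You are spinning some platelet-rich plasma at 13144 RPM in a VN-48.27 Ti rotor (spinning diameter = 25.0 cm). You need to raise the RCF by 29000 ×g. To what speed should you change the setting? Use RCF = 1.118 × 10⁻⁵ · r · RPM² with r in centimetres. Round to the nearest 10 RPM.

≈ 19500 RPM

r = 25.0 / 2 = 12.5 cm
Current RCF = 1.118 × 10⁻⁵ × 12.5 × (13144)² = 1.118 × 10⁻⁵ × 12.5 × 172,764,736 ≈ 24,143.9 × g
Target RCF = 24,143.9 + 29,000 = 53,143.9 × g
N² = 53,143.9 / (13.975 × 10⁻⁵) = 380,278,354
N ≈ √380,278,354 ≈ 19,500.7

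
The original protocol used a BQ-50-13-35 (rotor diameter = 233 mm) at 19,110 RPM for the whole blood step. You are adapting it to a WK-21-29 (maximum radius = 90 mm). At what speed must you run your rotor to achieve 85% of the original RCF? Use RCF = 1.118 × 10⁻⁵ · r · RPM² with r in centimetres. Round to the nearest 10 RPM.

Original rotor: r = 233 mm / 2 = 116.5 mm = 11.65 cm
RCF_original = 1.118 × 10⁻⁵ × 11.65 × (19110)² = 1.118 × 10⁻⁵ × 11.65 × 365,192,100 ≈ 47,565.2 × g
Target RCF = 0.85 × 47,565.2 ≈ 40,430.4 × g
Your rotor: r = 90 mm = 9.0 cm
40,430.4 = 1.118 × 10⁻⁵ × 9 × N²
N² = 40,430.4 / (10.062 × 10⁻⁵) = 401,812,761
N ≈ √401,812,761 ≈ 20,045.3

20050 RPM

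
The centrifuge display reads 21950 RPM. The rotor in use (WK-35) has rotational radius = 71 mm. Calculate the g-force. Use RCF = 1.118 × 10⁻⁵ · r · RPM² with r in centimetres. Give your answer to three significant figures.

≈ 38200 × g

r = 71 mm = 7.1 cm
RCF = 1.118 × 10⁻⁵ × 7.1 × (21950)² = 1.118 × 10⁻⁵ × 7.1 × 481,802,500 ≈ 38,244.5 × g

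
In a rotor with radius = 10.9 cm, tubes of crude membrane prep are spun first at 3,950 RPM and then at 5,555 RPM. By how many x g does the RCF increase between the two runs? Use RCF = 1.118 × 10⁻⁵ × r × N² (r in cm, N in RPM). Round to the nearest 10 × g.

1860 x g

RCF₁ = 1.118 × 10⁻⁵ × 10.9 × (3950)² = 1.118 × 10⁻⁵ × 10.9 × 15,602,500 ≈ 1,901.4 × g
RCF₂ = 1.118 × 10⁻⁵ × 10.9 × (5555)² = 1.118 × 10⁻⁵ × 10.9 × 30,858,025 ≈ 3,760.4 × g
Increase = 3,760.4 − 1,901.4 = 1,859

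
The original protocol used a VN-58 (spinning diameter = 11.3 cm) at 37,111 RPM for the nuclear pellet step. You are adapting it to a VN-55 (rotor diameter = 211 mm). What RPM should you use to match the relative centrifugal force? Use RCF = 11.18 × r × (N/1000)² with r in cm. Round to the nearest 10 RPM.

27160 RPM

Original rotor: r = 11.3 / 2 = 5.65 cm
RCF = 11.18 × r × (N/1000)²
RCF_original = 11.18 × 5.65 × (37.111)² = 11.18 × 5.65 × 1,377.226321 ≈ 86,995.3 × g
Your rotor: r = 211 mm / 2 = 105.5 mm = 10.55 cm
86,995.3 = 11.18 × 10.55 × (N/1000)²
(N/1000)² = 86,995.3 / 117.949 = 737.5671
N = 1000 × √737.5671 ≈ 27,158.2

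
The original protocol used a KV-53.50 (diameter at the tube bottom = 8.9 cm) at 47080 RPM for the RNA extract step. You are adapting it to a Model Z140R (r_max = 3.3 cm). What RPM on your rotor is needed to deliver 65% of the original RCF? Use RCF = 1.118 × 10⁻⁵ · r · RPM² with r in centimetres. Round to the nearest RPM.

44077 RPM

Original rotor: r = 8.9 / 2 = 4.45 cm
RCF = 1.118 × 10⁻⁵ × r × N²
RCF_original = 1.118 × 10⁻⁵ × 4.45 × (47080)² = 1.118 × 10⁻⁵ × 4.45 × 2,216,526,400 ≈ 110,274.4 × g
Target RCF = 0.65 × 110,274.4 ≈ 71,678.4 × g
71,678.4 = 1.118 × 10⁻⁵ × 3.3 × N²
N² = 71,678.4 / (3.6894 × 10⁻⁵) = 1,942,819,971
N ≈ √1,942,819,971 ≈ 44,077.4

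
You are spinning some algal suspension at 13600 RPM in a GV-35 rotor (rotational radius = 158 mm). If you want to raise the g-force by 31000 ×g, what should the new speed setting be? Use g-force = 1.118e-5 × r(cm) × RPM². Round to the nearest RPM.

r = 158 mm = 15.8 cm
Current RCF = 1.118 × 10⁻⁵ × 15.8 × (13600)² = 1.118 × 10⁻⁵ × 15.8 × 184,960,000 ≈ 32,672.1 × g
Target RCF = 32,672.1 + 31,000 = 63,672.1 × g
N² = 63,672.1 / (17.6644 × 10⁻⁵) = 360,454,360
N ≈ √360,454,360 ≈ 18,985.6

≈ 18986 RPM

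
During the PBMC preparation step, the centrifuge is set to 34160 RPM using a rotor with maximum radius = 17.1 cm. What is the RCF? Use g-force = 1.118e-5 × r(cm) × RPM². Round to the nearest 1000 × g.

≈ 223000 × g

RCF = 1.118 × 10⁻⁵ × 17.1 × (34160)² = 1.118 × 10⁻⁵ × 17.1 × 1,166,905,600 ≈ 223,086.7 × g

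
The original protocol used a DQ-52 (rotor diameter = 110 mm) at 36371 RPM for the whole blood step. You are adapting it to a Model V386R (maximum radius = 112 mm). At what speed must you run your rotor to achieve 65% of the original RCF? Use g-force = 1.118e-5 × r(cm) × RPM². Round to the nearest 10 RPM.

20550 RPM

Original rotor: r = 110 mm / 2 = 55 mm = 5.5 cm
RCF = 1.118 × 10⁻⁵ × r × N²
RCF_original = 1.118 × 10⁻⁵ × 5.5 × (36371)² = 1.118 × 10⁻⁵ × 5.5 × 1,322,849,641 ≈ 81,342 × g
Target RCF = 0.65 × 81,342 ≈ 52,872.3 × g
Your rotor: r = 112 mm = 11.2 cm
52,872.3 = 1.118 × 10⁻⁵ × 11.2 × N²
N² = 52,872.3 / (12.5216 × 10⁻⁵) = 422,248,754
N ≈ √422,248,754 ≈ 20,548.7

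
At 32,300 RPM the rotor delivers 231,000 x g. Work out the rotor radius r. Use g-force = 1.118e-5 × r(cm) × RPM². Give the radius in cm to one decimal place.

231000 = 1.118 × 10⁻⁵ × r × (32300)²
r = 231000 / (1.118 × 10⁻⁵ × 1,043,290,000) = 231000 / 11663.98 ≈ 19.805 cm

≈ 19.8 cm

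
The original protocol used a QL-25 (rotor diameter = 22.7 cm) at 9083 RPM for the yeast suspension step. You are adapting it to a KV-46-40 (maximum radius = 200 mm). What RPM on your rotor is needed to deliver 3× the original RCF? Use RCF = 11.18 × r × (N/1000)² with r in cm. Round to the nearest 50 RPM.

Original rotor: r = 22.7 / 2 = 11.35 cm
RCF = 11.18 × r × (N/1000)²
RCF_original = 11.18 × 11.35 × (9.083)² = 11.18 × 11.35 × 82.500889 ≈ 10,468.8 × g
Target RCF = 3 × 10,468.8 ≈ 31,406.4 × g
Your rotor: r = 200 mm = 20.0 cm
31,406.4 = 11.18 × 20 × (N/1000)²
(N/1000)² = 31,406.4 / 223.6 = 140.458
N = 1000 × √140.458 ≈ 11,851.5

≈ 11850 RPM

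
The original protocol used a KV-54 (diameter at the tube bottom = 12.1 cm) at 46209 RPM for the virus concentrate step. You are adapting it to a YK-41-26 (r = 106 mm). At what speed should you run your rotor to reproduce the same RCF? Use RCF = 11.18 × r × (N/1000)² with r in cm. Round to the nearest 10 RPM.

≈ 34910 RPM

Original rotor: r = 12.1 / 2 = 6.05 cm
RCF_original = 11.18 × 6.05 × (46.209)² = 11.18 × 6.05 × 2,135.271681 ≈ 144,427.6 × g
Your rotor: r = 106 mm = 10.6 cm
144,427.6 = 11.18 × 10.6 × (N/1000)²
(N/1000)² = 144,427.6 / 118.508 = 1218.716
N = 1000 × √1218.716 ≈ 34,910.1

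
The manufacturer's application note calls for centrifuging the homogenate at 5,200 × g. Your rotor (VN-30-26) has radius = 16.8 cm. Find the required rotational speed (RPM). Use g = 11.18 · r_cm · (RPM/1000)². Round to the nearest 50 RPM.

≈ 5250 RPM

5,200 = 11.18 × 16.8 × (N/1000)²
(N/1000)² = 5,200 / 187.824 = 27.68549
N = 1000 × √27.68549 ≈ 5,261.7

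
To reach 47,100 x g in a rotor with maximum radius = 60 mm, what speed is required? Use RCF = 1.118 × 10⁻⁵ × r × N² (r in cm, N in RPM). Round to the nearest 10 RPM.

r = 60 mm = 6.0 cm
RCF = 1.118 × 10⁻⁵ × r × N²
47,100 = 1.118 × 10⁻⁵ × 6 × N²
N² = 47,100 / (6.708 × 10⁻⁵) = 702,146,691
N ≈ √702,146,691 ≈ 26,498.1

26500 RPM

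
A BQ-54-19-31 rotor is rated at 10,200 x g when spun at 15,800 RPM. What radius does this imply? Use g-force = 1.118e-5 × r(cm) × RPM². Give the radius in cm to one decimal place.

≈ 3.7 cm

10200 = 1.118 × 10⁻⁵ × r × (15800)²
r = 10200 / (1.118 × 10⁻⁵ × 249,640,000) = 10200 / 2790.975 ≈ 3.655 cm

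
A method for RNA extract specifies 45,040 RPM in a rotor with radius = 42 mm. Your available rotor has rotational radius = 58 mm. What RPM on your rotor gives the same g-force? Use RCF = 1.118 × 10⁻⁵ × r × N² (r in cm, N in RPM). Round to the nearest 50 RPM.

≈ 38350 RPM

Original rotor: r = 42 mm = 4.2 cm
RCF = 1.118 × 10⁻⁵ × r × N²
RCF_original = 1.118 × 10⁻⁵ × 4.2 × (45040)² = 1.118 × 10⁻⁵ × 4.2 × 2,028,601,600 ≈ 95,255 × g
Your rotor: r = 58 mm = 5.8 cm
95,255 = 1.118 × 10⁻⁵ × 5.8 × N²
N² = 95,255 / (6.4844 × 10⁻⁵) = 1,468,987,108
N ≈ √1,468,987,108 ≈ 38,327.4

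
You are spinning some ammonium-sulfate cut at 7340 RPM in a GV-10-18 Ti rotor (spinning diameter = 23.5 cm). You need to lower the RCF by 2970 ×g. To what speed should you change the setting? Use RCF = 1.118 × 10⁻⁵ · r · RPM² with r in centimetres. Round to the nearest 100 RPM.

≈ 5600 RPM

r = 23.5 / 2 = 11.75 cm
Current RCF = 1.118 × 10⁻⁵ × 11.75 × (7340)² = 1.118 × 10⁻⁵ × 11.75 × 53,875,600 ≈ 7,077.4 × g
Target RCF = 7,077.4 − 2,970 = 4,107.4 × g
N² = 4,107.4 / (13.1365 × 10⁻⁵) = 31,267,080
N ≈ √31,267,080 ≈ 5,591.7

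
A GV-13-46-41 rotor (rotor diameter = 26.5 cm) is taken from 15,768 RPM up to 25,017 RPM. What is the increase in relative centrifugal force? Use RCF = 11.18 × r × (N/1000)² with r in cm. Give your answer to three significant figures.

r = 26.5 / 2 = 13.25 cm
RCF₁ = 11.18 × 13.25 × (15.768)² = 11.18 × 13.25 × 248.629824 ≈ 36,830.8 × g
RCF₂ = 11.18 × 13.25 × (25.017)² = 11.18 × 13.25 × 625.850289 ≈ 92,710.3 × g
Increase = 92,710.3 − 36,830.8 = 55,879.5

≈ 55900 × g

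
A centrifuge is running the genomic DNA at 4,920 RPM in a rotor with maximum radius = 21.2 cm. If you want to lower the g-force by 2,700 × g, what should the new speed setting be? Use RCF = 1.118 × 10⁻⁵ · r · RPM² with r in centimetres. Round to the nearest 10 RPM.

Current RCF = 1.118 × 10⁻⁵ × 21.2 × (4920)² = 1.118 × 10⁻⁵ × 21.2 × 24,206,400 ≈ 5,737.3 × g
Target RCF = 5,737.3 − 2,700 = 3,037.3 × g
N² = 3,037.3 / (23.7016 × 10⁻⁵) = 12,814,747
N ≈ √12,814,747 ≈ 3,579.8

N₂ ≈ 3580 RPM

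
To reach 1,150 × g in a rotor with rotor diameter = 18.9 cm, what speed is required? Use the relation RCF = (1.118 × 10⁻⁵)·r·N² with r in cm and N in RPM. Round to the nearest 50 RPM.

r = 18.9 / 2 = 9.45 cm
1,150 = 1.118 × 10⁻⁵ × 9.45 × N²
N² = 1,150 / (10.5651 × 10⁻⁵) = 10,884,895
N ≈ √10,884,895 ≈ 3,299.2

N ≈ 3300 RPM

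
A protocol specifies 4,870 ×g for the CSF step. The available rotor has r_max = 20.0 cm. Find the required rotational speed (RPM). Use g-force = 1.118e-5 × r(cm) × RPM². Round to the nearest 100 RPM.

≈ 4700 RPM

4,870 = 1.118 × 10⁻⁵ × 20 × N²
N² = 4,870 / (22.36 × 10⁻⁵) = 21,779,964
N ≈ √21,779,964 ≈ 4,666.9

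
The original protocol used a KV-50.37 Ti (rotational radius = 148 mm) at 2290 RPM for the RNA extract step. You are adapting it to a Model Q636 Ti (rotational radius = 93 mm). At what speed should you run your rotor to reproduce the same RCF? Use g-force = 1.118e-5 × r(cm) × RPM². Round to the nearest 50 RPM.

Original rotor: r = 148 mm = 14.8 cm
RCF_original = 1.118 × 10⁻⁵ × 14.8 × (2290)² = 1.118 × 10⁻⁵ × 14.8 × 5,244,100 ≈ 867.7 × g
Your rotor: r = 93 mm = 9.3 cm
867.7 = 1.118 × 10⁻⁵ × 9.3 × N²
N² = 867.7 / (10.3974 × 10⁻⁵) = 8,345,356
N ≈ √8,345,356 ≈ 2,888.8

≈ 2900 RPM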